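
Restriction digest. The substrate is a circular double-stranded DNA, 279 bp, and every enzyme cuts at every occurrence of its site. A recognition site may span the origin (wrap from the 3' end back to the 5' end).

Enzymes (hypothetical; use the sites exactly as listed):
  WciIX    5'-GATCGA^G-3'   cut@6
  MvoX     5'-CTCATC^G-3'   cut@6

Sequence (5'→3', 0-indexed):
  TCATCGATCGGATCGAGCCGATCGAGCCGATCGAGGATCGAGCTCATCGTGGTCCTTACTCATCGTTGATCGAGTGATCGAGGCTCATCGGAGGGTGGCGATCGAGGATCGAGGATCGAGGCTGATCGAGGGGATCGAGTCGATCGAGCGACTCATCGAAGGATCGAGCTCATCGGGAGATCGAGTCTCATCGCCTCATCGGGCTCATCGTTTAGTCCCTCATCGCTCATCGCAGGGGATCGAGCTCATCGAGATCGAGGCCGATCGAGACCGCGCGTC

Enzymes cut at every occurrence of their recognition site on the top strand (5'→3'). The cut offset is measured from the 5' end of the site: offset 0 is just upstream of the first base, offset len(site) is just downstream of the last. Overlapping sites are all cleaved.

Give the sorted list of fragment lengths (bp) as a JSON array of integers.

[7,7,7,7,7,7,7,8,8,8,8,8,9,9,9,9,9,9,10,10,10,10,10,11,12,15,16,16,16]

Site scan:
  WciIX (GATCGAG, off=6): starts [10, 19, 28, 35, 67, 75, 99, 106, 113, 123, 132, 141, 161, 178, 237, 252, 262] → cuts [16, 25, 34, 41, 73, 81, 105, 112, 119, 129, 138, 147, 167, 184, 243, 258, 268]
  MvoX (CTCATCG, off=6): starts [42, 58, 83, 151, 168, 186, 194, 203, 218, 225, 244, 278] → cuts [5, 48, 64, 89, 157, 174, 192, 200, 209, 224, 231, 250]

Pooled cuts: [5, 16, 25, 34, 41, 48, 64, 73, 81, 89, 105, 112, 119, 129, 138, 147, 157, 167, 174, 184, 192, 200, 209, 224, 231, 243, 250, 258, 268]

Fragment lengths:
  5→16: 11 bp
  16→25: 9 bp
  25→34: 9 bp
  34→41: 7 bp
  41→48: 7 bp
  48→64: 16 bp
  64→73: 9 bp
  73→81: 8 bp
  81→89: 8 bp
  89→105: 16 bp
  105→112: 7 bp
  112→119: 7 bp
  119→129: 10 bp
  129→138: 9 bp
  138→147: 9 bp
  147→157: 10 bp
  157→167: 10 bp
  167→174: 7 bp
  174→184: 10 bp
  184→192: 8 bp
  192→200: 8 bp
  200→209: 9 bp
  209→224: 15 bp
  224→231: 7 bp
  231→243: 12 bp
  243→250: 7 bp
  250→258: 8 bp
  258→268: 10 bp
  268→5 (wrap): 279-268+5 = 16 bp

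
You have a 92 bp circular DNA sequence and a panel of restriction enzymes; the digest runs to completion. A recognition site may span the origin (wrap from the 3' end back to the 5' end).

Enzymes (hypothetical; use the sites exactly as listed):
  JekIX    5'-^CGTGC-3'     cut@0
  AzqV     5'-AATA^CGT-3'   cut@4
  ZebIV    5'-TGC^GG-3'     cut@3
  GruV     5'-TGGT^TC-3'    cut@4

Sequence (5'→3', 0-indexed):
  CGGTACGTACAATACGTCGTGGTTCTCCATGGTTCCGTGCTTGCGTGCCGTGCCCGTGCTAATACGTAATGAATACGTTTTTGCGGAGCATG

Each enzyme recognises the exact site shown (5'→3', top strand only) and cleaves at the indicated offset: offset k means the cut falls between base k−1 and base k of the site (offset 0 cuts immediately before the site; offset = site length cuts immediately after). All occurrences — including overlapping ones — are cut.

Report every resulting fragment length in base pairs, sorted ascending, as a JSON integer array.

[2,5,6,8,9,9,9,10,10,11,13]

Site scan:
  JekIX (CGTGC, off=0): starts [35, 43, 48, 54] → cuts [35, 43, 48, 54]
  AzqV (AATACGT, off=4): starts [10, 60, 71] → cuts [14, 64, 75]
  ZebIV (TGCGG, off=3): starts [81, 90] → cuts [1, 84]
  GruV (TGGTTC, off=4): starts [19, 29] → cuts [23, 33]

All cut coordinates (distinct, sorted): [1, 14, 23, 33, 35, 43, 48, 54, 64, 75, 84]

Fragment lengths:
  1→14: 13 bp
  14→23: 9 bp
  23→33: 10 bp
  33→35: 2 bp
  35→43: 8 bp
  43→48: 5 bp
  48→54: 6 bp
  54→64: 10 bp
  64→75: 11 bp
  75→84: 9 bp
  84→1 (wrap): 92-84+1 = 9 bp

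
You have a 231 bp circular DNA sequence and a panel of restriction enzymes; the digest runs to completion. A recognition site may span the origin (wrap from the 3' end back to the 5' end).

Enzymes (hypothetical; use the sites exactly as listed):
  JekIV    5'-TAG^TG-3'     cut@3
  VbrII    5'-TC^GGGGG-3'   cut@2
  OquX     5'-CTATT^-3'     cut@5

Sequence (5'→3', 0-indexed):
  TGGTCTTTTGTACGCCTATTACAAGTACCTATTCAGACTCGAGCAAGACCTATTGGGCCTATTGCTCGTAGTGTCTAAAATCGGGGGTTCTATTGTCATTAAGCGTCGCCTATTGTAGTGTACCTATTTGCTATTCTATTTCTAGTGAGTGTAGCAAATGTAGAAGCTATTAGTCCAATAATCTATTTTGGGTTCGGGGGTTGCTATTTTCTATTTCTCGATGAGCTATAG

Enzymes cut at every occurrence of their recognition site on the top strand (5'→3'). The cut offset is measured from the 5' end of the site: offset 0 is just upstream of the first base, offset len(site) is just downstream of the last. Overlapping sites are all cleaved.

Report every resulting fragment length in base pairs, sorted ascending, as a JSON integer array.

[4,5,5,7,7,8,8,9,10,11,12,13,13,16,16,20,20,21,26]

Per-enzyme occurrences:
  JekIV (TAGTG, off=3): starts [68, 115, 142, 228] → cuts [0, 71, 118, 145]
  VbrII (TCGGGGG, off=2): starts [80, 193] → cuts [82, 195]
  OquX (CTATT, off=5): starts [15, 28, 49, 58, 89, 109, 123, 130, 135, 166, 182, 203, 210] → cuts [20, 33, 54, 63, 94, 114, 128, 135, 140, 171, 187, 208, 215]

All cut coordinates (distinct, sorted): [0, 20, 33, 54, 63, 71, 82, 94, 114, 118, 128, 135, 140, 145, 171, 187, 195, 208, 215]

Fragment lengths:
  0→20: 20 bp
  20→33: 13 bp
  33→54: 21 bp
  54→63: 9 bp
  63→71: 8 bp
  71→82: 11 bp
  82→94: 12 bp
  94→114: 20 bp
  114→118: 4 bp
  118→128: 10 bp
  128→135: 7 bp
  135→140: 5 bp
  140→145: 5 bp
  145→171: 26 bp
  171→187: 16 bp
  187→195: 8 bp
  195→208: 13 bp
  208→215: 7 bp
  215→0 (wrap): 231-215+0 = 16 bp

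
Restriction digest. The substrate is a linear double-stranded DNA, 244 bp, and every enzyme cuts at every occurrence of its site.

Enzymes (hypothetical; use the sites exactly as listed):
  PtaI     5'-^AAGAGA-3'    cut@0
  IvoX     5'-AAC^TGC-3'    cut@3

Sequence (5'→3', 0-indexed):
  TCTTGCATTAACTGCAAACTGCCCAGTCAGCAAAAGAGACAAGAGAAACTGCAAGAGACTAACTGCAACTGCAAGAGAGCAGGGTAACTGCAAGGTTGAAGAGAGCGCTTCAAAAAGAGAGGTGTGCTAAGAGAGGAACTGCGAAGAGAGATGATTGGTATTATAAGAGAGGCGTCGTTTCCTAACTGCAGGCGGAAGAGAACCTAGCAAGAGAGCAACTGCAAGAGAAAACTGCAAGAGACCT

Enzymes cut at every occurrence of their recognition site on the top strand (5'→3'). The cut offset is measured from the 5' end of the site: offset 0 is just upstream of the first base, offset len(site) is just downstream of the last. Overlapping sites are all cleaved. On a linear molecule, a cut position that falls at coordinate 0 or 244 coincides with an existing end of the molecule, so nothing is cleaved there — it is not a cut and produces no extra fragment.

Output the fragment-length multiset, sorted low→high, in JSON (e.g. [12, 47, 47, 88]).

[3,3,3,3,4,6,7,7,9,9,9,10,10,11,11,11,12,13,14,14,16,16,21,22]

Site scan:
  PtaI (AAGAGA, off=0): starts [33, 40, 52, 72, 98, 114, 128, 143, 164, 195, 208, 222, 235] → cuts [33, 40, 52, 72, 98, 114, 128, 143, 164, 195, 208, 222, 235]
  IvoX (AACTGC, off=3): starts [9, 16, 46, 60, 66, 85, 136, 183, 216, 229] → cuts [12, 19, 49, 63, 69, 88, 139, 186, 219, 232]

All cut coordinates (distinct, sorted): [12, 19, 33, 40, 49, 52, 63, 69, 72, 88, 98, 114, 128, 139, 143, 164, 186, 195, 208, 219, 222, 232, 235]

Fragment lengths:
  [0,12): 12 bp
  [12,19): 7 bp
  [19,33): 14 bp
  [33,40): 7 bp
  [40,49): 9 bp
  [49,52): 3 bp
  [52,63): 11 bp
  [63,69): 6 bp
  [69,72): 3 bp
  [72,88): 16 bp
  [88,98): 10 bp
  [98,114): 16 bp
  [114,128): 14 bp
  [128,139): 11 bp
  [139,143): 4 bp
  [143,164): 21 bp
  [164,186): 22 bp
  [186,195): 9 bp
  [195,208): 13 bp
  [208,219): 11 bp
  [219,222): 3 bp
  [222,232): 10 bp
  [232,235): 3 bp
  [235,244): 9 bp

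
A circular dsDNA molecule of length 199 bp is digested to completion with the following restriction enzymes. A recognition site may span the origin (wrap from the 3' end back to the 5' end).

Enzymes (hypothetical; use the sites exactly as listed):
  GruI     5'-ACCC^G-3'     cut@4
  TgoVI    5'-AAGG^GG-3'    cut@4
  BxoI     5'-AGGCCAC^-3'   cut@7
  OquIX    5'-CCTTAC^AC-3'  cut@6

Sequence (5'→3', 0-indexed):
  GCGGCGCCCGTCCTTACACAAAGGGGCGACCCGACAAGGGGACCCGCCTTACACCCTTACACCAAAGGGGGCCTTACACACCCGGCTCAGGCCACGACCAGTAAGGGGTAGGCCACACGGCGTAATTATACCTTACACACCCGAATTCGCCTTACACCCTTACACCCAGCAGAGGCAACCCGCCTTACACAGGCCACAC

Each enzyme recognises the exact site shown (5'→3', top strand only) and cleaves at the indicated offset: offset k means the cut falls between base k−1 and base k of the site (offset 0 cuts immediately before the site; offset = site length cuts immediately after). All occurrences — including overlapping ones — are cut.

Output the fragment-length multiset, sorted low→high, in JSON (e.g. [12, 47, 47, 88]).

Per-enzyme occurrences:
  GruI (ACCCG, off=4): starts [28, 41, 79, 138, 177] → cuts [32, 45, 83, 142, 181]
  TgoVI (AAGGGG, off=4): starts [20, 35, 64, 102] → cuts [24, 39, 68, 106]
  BxoI (AGGCCAC, off=7): starts [88, 109, 190] → cuts [95, 116, 197]
  OquIX (CCTTACAC, off=6): starts [11, 46, 54, 71, 130, 149, 157, 182] → cuts [17, 52, 60, 77, 136, 155, 163, 188]

Pooled cuts: [17, 24, 32, 39, 45, 52, 60, 68, 77, 83, 95, 106, 116, 136, 142, 155, 163, 181, 188, 197]

Fragment lengths:
  17→24: 7 bp
  24→32: 8 bp
  32→39: 7 bp
  39→45: 6 bp
  45→52: 7 bp
  52→60: 8 bp
  60→68: 8 bp
  68→77: 9 bp
  77→83: 6 bp
  83→95: 12 bp
  95→106: 11 bp
  106→116: 10 bp
  116→136: 20 bp
  136→142: 6 bp
  142→155: 13 bp
  155→163: 8 bp
  163→181: 18 bp
  181→188: 7 bp
  188→197: 9 bp
  197→17 (wrap): 199-197+17 = 19 bp

[6,6,6,7,7,7,7,8,8,8,8,9,9,10,11,12,13,18,19,20]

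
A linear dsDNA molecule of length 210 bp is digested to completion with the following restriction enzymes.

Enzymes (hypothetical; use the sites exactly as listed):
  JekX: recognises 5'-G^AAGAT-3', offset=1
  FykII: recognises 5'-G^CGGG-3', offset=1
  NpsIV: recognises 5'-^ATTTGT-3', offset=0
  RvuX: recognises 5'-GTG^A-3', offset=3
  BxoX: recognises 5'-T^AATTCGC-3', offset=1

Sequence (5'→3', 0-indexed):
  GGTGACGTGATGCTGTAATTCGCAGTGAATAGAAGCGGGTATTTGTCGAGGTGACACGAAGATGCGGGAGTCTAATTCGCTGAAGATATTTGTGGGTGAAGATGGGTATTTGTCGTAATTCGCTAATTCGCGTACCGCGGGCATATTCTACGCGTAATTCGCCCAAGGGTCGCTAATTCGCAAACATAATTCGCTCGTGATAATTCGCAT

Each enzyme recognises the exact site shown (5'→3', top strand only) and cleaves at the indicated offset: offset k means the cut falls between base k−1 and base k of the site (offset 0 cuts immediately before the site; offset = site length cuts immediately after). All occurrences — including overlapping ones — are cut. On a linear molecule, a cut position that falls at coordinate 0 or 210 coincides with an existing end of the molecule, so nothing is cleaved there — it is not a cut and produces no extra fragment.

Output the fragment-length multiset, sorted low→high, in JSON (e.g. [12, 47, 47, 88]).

Per-enzyme occurrences:
  JekX GAAGAT/1: at [57, 81, 97] ⇒ [58, 82, 98]
  FykII GCGGG/1: at [34, 63, 136] ⇒ [35, 64, 137]
  NpsIV ATTTGT/0: at [40, 87, 107] ⇒ [40, 87, 107]
  RvuX GTGA/3: at [1, 6, 24, 50, 95, 196] ⇒ [4, 9, 27, 53, 98, 199]
  BxoX TAATTCGC/1: at [15, 72, 115, 123, 154, 173, 186, 200] ⇒ [16, 73, 116, 124, 155, 174, 187, 201]

Pooled cuts: [4, 9, 16, 27, 35, 40, 53, 58, 64, 73, 82, 87, 98, 107, 116, 124, 137, 155, 174, 187, 199, 201]

Fragments:
  [0,4): 4 bp
  [4,9): 5 bp
  [9,16): 7 bp
  [16,27): 11 bp
  [27,35): 8 bp
  [35,40): 5 bp
  [40,53): 13 bp
  [53,58): 5 bp
  [58,64): 6 bp
  [64,73): 9 bp
  [73,82): 9 bp
  [82,87): 5 bp
  [87,98): 11 bp
  [98,107): 9 bp
  [107,116): 9 bp
  [116,124): 8 bp
  [124,137): 13 bp
  [137,155): 18 bp
  [155,174): 19 bp
  [174,187): 13 bp
  [187,199): 12 bp
  [199,201): 2 bp
  [201,210): 9 bp

[2,4,5,5,5,5,6,7,8,8,9,9,9,9,9,11,11,12,13,13,13,18,19]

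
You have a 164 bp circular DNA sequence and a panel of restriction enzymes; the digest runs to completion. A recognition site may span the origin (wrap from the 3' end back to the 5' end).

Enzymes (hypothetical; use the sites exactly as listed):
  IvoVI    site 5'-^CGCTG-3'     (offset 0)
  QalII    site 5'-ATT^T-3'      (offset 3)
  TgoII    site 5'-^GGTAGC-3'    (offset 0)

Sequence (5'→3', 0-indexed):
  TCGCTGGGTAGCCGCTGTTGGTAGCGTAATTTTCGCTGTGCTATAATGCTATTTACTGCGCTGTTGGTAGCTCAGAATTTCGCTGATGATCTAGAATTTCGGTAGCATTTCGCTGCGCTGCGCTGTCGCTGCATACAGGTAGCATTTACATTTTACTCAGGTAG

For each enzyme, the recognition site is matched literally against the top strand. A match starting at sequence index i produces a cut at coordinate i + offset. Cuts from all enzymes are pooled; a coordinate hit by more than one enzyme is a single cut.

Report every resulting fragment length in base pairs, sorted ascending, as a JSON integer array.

Site scan:
  IvoVI CGCTG/0: at [1, 12, 33, 58, 80, 110, 115, 120, 126] ⇒ [1, 12, 33, 58, 80, 110, 115, 120, 126]
  QalII ATTT/3: at [28, 50, 76, 95, 106, 143, 149] ⇒ [31, 53, 79, 98, 109, 146, 152]
  TgoII GGTAGC/0: at [6, 19, 65, 100, 137] ⇒ [6, 19, 65, 100, 137]

All cut coordinates (distinct, sorted): [1, 6, 12, 19, 31, 33, 53, 58, 65, 79, 80, 98, 100, 109, 110, 115, 120, 126, 137, 146, 152]

Fragment lengths:
  1→6: 5 bp
  6→12: 6 bp
  12→19: 7 bp
  19→31: 12 bp
  31→33: 2 bp
  33→53: 20 bp
  53→58: 5 bp
  58→65: 7 bp
  65→79: 14 bp
  79→80: 1 bp
  80→98: 18 bp
  98→100: 2 bp
  100→109: 9 bp
  109→110: 1 bp
  110→115: 5 bp
  115→120: 5 bp
  120→126: 6 bp
  126→137: 11 bp
  137→146: 9 bp
  146→152: 6 bp
  152→1 (wrap): 164-152+1 = 13 bp

[1,1,2,2,5,5,5,5,6,6,6,7,7,9,9,11,12,13,14,18,20]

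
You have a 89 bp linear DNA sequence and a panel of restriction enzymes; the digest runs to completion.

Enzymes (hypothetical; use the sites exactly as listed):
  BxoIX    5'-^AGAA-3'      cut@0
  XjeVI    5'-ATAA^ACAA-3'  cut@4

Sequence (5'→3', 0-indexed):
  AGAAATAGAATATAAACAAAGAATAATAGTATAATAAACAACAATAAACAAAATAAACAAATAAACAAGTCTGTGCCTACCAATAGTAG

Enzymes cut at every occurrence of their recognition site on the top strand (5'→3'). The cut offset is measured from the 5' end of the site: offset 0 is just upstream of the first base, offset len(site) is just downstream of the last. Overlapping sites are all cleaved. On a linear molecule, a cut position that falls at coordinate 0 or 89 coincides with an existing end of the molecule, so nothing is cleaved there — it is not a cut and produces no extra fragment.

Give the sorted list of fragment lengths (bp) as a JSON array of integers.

Scan for sites:
  BxoIX (AGAA, off=0): starts [0, 6, 19] → cuts [6, 19] (position 0 is a terminus of the linear molecule — no cut)
  XjeVI (ATAAACAA, off=4): starts [11, 33, 43, 52, 60] → cuts [15, 37, 47, 56, 64]

Pooled cuts: [6, 15, 19, 37, 47, 56, 64]

Fragments:
  [0,6): 6 bp
  [6,15): 9 bp
  [15,19): 4 bp
  [19,37): 18 bp
  [37,47): 10 bp
  [47,56): 9 bp
  [56,64): 8 bp
  [64,89): 25 bp

[4,6,8,9,9,10,18,25]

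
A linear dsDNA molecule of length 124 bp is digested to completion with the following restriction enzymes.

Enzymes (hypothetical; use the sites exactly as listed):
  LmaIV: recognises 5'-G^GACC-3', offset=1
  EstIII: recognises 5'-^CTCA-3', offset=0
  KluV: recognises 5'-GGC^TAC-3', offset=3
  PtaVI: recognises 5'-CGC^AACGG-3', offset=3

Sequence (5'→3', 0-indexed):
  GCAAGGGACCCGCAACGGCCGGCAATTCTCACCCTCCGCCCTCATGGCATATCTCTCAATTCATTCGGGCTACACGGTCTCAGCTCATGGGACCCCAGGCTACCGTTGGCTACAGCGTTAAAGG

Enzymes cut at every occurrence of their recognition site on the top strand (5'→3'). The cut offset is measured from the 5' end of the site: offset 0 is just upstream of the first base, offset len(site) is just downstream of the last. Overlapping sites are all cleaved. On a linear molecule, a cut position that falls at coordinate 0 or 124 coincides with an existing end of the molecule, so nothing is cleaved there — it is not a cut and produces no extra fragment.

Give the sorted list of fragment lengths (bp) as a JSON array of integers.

[5,6,7,7,8,10,10,13,14,14,14,16]

Per-enzyme occurrences:
  LmaIV (GGACC, off=1): starts [5, 89] → cuts [6, 90]
  EstIII (CTCA, off=0): starts [27, 40, 54, 78, 83] → cuts [27, 40, 54, 78, 83]
  KluV (GGCTAC, off=3): starts [67, 97, 107] → cuts [70, 100, 110]
  PtaVI (CGCAACGG, off=3): starts [10] → cuts [13]

Pooled cuts: [6, 13, 27, 40, 54, 70, 78, 83, 90, 100, 110]

Fragments:
  [0,6): 6 bp
  [6,13): 7 bp
  [13,27): 14 bp
  [27,40): 13 bp
  [40,54): 14 bp
  [54,70): 16 bp
  [70,78): 8 bp
  [78,83): 5 bp
  [83,90): 7 bp
  [90,100): 10 bp
  [100,110): 10 bp
  [110,124): 14 bp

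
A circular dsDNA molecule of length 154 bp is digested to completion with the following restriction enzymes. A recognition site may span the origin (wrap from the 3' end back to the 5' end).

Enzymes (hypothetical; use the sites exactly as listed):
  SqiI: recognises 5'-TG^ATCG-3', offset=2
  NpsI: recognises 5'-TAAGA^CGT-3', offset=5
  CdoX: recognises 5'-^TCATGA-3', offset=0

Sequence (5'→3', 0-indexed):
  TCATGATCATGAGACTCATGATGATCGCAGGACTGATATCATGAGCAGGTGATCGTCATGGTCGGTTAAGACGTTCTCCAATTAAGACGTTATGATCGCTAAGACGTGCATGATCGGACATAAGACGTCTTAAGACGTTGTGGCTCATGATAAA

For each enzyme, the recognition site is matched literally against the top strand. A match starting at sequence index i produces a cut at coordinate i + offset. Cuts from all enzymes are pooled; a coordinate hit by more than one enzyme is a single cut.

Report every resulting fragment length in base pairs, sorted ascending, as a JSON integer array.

Per-enzyme occurrences:
  SqiI (TGATCG, off=2): starts [21, 49, 92, 110] → cuts [23, 51, 94, 112]
  NpsI (TAAGACGT, off=5): starts [66, 82, 99, 120, 130] → cuts [71, 87, 104, 125, 135]
  CdoX (TCATGA, off=0): starts [0, 6, 15, 38, 144] → cuts [0, 6, 15, 38, 144]

All cut coordinates (distinct, sorted): [0, 6, 15, 23, 38, 51, 71, 87, 94, 104, 112, 125, 135, 144]

Fragment lengths:
  0→6: 6 bp
  6→15: 9 bp
  15→23: 8 bp
  23→38: 15 bp
  38→51: 13 bp
  51→71: 20 bp
  71→87: 16 bp
  87→94: 7 bp
  94→104: 10 bp
  104→112: 8 bp
  112→125: 13 bp
  125→135: 10 bp
  135→144: 9 bp
  144→0 (wrap): 154-144+0 = 10 bp

[6,7,8,8,9,9,10,10,10,13,13,15,16,20]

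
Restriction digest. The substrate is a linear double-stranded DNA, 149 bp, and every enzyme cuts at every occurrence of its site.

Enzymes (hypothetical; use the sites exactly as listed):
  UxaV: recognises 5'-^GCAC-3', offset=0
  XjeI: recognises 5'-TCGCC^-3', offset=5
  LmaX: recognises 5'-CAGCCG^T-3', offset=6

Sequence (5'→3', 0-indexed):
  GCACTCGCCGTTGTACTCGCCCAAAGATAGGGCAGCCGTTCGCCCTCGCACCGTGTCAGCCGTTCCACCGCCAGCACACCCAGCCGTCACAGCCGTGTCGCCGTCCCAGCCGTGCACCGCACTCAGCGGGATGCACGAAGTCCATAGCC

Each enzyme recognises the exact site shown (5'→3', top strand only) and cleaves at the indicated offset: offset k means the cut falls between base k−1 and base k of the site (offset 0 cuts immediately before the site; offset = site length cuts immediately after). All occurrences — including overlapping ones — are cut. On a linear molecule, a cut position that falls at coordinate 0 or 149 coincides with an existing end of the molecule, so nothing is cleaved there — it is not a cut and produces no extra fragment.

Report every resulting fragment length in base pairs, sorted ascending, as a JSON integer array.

Per-enzyme occurrences:
  UxaV (GCAC, off=0): starts [0, 47, 73, 113, 118, 132] → cuts [47, 73, 113, 118, 132] (position 0 is a terminus of the linear molecule — no cut)
  XjeI (TCGCC, off=5): starts [4, 16, 39, 97] → cuts [9, 21, 44, 102]
  LmaX (CAGCCGT, off=6): starts [32, 56, 80, 89, 106] → cuts [38, 62, 86, 95, 112]

All cut coordinates (distinct, sorted): [9, 21, 38, 44, 47, 62, 73, 86, 95, 102, 112, 113, 118, 132]

Fragment lengths:
  [0,9): 9 bp
  [9,21): 12 bp
  [21,38): 17 bp
  [38,44): 6 bp
  [44,47): 3 bp
  [47,62): 15 bp
  [62,73): 11 bp
  [73,86): 13 bp
  [86,95): 9 bp
  [95,102): 7 bp
  [102,112): 10 bp
  [112,113): 1 bp
  [113,118): 5 bp
  [118,132): 14 bp
  [132,149): 17 bp

[1,3,5,6,7,9,9,10,11,12,13,14,15,17,17]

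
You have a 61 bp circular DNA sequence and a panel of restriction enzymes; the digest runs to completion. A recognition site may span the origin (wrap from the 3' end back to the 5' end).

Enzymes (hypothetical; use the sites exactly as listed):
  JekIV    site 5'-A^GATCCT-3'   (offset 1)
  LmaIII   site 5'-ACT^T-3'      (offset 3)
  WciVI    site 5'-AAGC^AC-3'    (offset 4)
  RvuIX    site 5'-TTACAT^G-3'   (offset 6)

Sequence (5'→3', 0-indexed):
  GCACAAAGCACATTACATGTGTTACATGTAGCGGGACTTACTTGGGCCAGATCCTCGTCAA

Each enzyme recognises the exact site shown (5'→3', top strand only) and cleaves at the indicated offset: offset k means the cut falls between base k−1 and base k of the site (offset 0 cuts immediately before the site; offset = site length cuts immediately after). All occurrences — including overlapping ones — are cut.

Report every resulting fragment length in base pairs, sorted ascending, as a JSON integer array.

[4,7,7,9,9,11,14]

Scan for sites:
  JekIV AGATCCT/1: at [48] ⇒ [49]
  LmaIII ACTT/3: at [35, 39] ⇒ [38, 42]
  WciVI AAGCAC/4: at [5, 59] ⇒ [2, 9]
  RvuIX TTACATG/6: at [12, 21] ⇒ [18, 27]

Pooled cuts: [2, 9, 18, 27, 38, 42, 49]

Fragments:
  2→9: 7 bp
  9→18: 9 bp
  18→27: 9 bp
  27→38: 11 bp
  38→42: 4 bp
  42→49: 7 bp
  49→2 (wrap): 61-49+2 = 14 bp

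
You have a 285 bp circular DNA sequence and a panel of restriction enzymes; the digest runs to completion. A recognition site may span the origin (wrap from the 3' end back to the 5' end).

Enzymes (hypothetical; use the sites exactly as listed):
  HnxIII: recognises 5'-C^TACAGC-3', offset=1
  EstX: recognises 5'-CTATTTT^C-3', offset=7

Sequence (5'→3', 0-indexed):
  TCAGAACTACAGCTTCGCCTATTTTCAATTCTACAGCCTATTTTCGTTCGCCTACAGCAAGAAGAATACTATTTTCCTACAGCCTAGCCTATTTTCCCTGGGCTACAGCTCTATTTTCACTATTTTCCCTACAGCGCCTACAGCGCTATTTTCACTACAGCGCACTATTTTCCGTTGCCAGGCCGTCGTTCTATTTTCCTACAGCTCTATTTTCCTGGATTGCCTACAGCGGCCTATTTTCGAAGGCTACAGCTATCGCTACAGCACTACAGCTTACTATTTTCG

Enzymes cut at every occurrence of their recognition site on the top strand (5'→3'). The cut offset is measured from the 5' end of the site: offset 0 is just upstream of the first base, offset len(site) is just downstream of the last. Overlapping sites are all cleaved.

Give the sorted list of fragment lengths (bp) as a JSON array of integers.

[2,2,3,3,6,7,8,8,8,9,9,9,11,12,13,14,14,14,16,16,16,18,18,23,26]

Site scan:
  HnxIII (CTACAGC, off=1): starts [6, 30, 51, 76, 102, 128, 137, 154, 198, 223, 246, 258, 266] → cuts [7, 31, 52, 77, 103, 129, 138, 155, 199, 224, 247, 259, 267]
  EstX (CTATTTTC, off=7): starts [18, 37, 68, 88, 110, 119, 145, 164, 190, 206, 233, 276] → cuts [25, 44, 75, 95, 117, 126, 152, 171, 197, 213, 240, 283]

Pooled cuts: [7, 25, 31, 44, 52, 75, 77, 95, 103, 117, 126, 129, 138, 152, 155, 171, 197, 199, 213, 224, 240, 247, 259, 267, 283]

Fragments:
  7→25: 18 bp
  25→31: 6 bp
  31→44: 13 bp
  44→52: 8 bp
  52→75: 23 bp
  75→77: 2 bp
  77→95: 18 bp
  95→103: 8 bp
  103→117: 14 bp
  117→126: 9 bp
  126→129: 3 bp
  129→138: 9 bp
  138→152: 14 bp
  152→155: 3 bp
  155→171: 16 bp
  171→197: 26 bp
  197→199: 2 bp
  199→213: 14 bp
  213→224: 11 bp
  224→240: 16 bp
  240→247: 7 bp
  247→259: 12 bp
  259→267: 8 bp
  267→283: 16 bp
  283→7 (wrap): 285-283+7 = 9 bp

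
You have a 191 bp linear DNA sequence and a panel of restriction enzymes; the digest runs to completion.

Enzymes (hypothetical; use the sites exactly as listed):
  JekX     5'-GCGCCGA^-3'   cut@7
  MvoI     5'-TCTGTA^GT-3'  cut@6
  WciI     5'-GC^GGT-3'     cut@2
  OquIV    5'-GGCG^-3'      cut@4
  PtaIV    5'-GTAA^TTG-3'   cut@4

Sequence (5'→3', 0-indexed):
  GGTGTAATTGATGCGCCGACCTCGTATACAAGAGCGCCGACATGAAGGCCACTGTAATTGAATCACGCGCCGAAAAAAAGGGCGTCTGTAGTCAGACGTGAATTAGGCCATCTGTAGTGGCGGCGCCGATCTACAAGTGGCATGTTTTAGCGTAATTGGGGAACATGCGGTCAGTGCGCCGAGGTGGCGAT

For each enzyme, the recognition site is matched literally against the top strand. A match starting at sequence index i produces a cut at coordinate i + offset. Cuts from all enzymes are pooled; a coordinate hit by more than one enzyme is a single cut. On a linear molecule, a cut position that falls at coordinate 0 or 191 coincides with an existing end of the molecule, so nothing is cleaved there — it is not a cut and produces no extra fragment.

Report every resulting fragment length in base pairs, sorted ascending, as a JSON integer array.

Scan for sites:
  JekX (GCGCCGA, off=7): starts [12, 33, 66, 122, 175] → cuts [19, 40, 73, 129, 182]
  MvoI (TCTGTAGT, off=6): starts [84, 110] → cuts [90, 116]
  WciI (GCGGT, off=2): starts [166] → cuts [168]
  OquIV (GGCG, off=4): starts [80, 118, 121, 185] → cuts [84, 122, 125, 189]
  PtaIV (GTAATTG, off=4): starts [3, 53, 151] → cuts [7, 57, 155]

Pooled cuts: [7, 19, 40, 57, 73, 84, 90, 116, 122, 125, 129, 155, 168, 182, 189]

Fragments:
  [0,7): 7 bp
  [7,19): 12 bp
  [19,40): 21 bp
  [40,57): 17 bp
  [57,73): 16 bp
  [73,84): 11 bp
  [84,90): 6 bp
  [90,116): 26 bp
  [116,122): 6 bp
  [122,125): 3 bp
  [125,129): 4 bp
  [129,155): 26 bp
  [155,168): 13 bp
  [168,182): 14 bp
  [182,189): 7 bp
  [189,191): 2 bp

[2,3,4,6,6,7,7,11,12,13,14,16,17,21,26,26]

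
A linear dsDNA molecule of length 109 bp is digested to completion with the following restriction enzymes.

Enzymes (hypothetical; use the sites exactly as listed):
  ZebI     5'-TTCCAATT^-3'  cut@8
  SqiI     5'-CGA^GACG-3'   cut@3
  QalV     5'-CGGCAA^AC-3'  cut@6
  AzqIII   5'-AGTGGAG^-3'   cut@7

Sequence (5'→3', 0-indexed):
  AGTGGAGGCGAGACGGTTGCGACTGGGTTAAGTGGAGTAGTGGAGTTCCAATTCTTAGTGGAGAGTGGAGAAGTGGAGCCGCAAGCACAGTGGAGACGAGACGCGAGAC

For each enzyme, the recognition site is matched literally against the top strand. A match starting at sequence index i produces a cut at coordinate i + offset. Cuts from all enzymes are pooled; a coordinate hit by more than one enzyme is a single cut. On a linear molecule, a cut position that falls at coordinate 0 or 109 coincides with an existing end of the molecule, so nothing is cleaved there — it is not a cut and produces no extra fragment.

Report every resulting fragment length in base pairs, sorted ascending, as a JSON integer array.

Per-enzyme occurrences:
  ZebI TTCCAATT/8: at [45] ⇒ [53]
  SqiI CGAGACG/3: at [8, 96] ⇒ [11, 99]
  QalV (CGGCAAAC, off=6): no sites
  AzqIII AGTGGAG/7: at [0, 30, 38, 56, 63, 71, 88] ⇒ [7, 37, 45, 63, 70, 78, 95]

All cut coordinates (distinct, sorted): [7, 11, 37, 45, 53, 63, 70, 78, 95, 99]

Fragments:
  [0,7): 7 bp
  [7,11): 4 bp
  [11,37): 26 bp
  [37,45): 8 bp
  [45,53): 8 bp
  [53,63): 10 bp
  [63,70): 7 bp
  [70,78): 8 bp
  [78,95): 17 bp
  [95,99): 4 bp
  [99,109): 10 bp

[4,4,7,7,8,8,8,10,10,17,26]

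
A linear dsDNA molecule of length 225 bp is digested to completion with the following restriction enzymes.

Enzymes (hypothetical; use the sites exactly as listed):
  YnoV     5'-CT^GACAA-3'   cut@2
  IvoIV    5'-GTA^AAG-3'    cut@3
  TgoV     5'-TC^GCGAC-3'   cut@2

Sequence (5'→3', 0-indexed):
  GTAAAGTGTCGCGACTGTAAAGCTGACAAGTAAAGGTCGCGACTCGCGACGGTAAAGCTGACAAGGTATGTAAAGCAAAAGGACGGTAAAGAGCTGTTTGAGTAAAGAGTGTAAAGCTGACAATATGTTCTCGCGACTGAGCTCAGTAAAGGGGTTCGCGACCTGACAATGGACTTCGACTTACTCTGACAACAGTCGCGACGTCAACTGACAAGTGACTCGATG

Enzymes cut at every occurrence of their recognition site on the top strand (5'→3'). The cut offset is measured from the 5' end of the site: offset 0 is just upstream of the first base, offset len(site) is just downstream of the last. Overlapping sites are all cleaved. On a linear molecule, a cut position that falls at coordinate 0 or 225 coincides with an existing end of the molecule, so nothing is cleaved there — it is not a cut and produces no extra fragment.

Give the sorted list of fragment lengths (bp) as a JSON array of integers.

[3,5,5,5,6,7,7,7,8,9,9,9,9,10,12,13,14,16,16,16,16,23]

Per-enzyme occurrences:
  YnoV CTGACAA/2: at [22, 57, 116, 162, 185, 207] ⇒ [24, 59, 118, 164, 187, 209]
  IvoIV GTAAAG/3: at [0, 16, 29, 51, 69, 85, 101, 110, 145] ⇒ [3, 19, 32, 54, 72, 88, 104, 113, 148]
  TgoV TCGCGAC/2: at [8, 36, 43, 130, 155, 195] ⇒ [10, 38, 45, 132, 157, 197]

Pooled cuts: [3, 10, 19, 24, 32, 38, 45, 54, 59, 72, 88, 104, 113, 118, 132, 148, 157, 164, 187, 197, 209]

Fragments:
  [0,3): 3 bp
  [3,10): 7 bp
  [10,19): 9 bp
  [19,24): 5 bp
  [24,32): 8 bp
  [32,38): 6 bp
  [38,45): 7 bp
  [45,54): 9 bp
  [54,59): 5 bp
  [59,72): 13 bp
  [72,88): 16 bp
  [88,104): 16 bp
  [104,113): 9 bp
  [113,118): 5 bp
  [118,132): 14 bp
  [132,148): 16 bp
  [148,157): 9 bp
  [157,164): 7 bp
  [164,187): 23 bp
  [187,197): 10 bp
  [197,209): 12 bp
  [209,225): 16 bp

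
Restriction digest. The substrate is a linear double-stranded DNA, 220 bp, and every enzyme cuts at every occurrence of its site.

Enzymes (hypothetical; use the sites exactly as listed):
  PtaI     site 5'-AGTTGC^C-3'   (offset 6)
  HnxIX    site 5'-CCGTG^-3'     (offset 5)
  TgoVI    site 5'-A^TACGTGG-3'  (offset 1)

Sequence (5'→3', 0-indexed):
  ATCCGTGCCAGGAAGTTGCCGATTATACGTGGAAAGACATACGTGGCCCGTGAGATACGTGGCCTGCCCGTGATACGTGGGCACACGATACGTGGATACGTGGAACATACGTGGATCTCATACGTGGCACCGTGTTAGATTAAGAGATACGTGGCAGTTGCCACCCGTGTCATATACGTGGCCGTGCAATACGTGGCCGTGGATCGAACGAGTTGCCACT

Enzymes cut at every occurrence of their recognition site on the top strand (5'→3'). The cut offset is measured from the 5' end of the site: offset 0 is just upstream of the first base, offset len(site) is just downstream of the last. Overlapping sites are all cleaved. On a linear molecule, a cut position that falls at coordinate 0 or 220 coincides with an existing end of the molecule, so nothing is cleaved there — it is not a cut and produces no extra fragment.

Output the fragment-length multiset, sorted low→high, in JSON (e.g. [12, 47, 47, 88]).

Scan for sites:
  PtaI AGTTGCC/6: at [13, 155, 210] ⇒ [19, 161, 216]
  HnxIX CCGTG/5: at [2, 47, 67, 129, 164, 181, 196] ⇒ [7, 52, 72, 134, 169, 186, 201]
  TgoVI ATACGTGG/1: at [24, 38, 54, 72, 87, 95, 106, 119, 146, 173, 188] ⇒ [25, 39, 55, 73, 88, 96, 107, 120, 147, 174, 189]

All cut coordinates (distinct, sorted): [7, 19, 25, 39, 52, 55, 72, 73, 88, 96, 107, 120, 134, 147, 161, 169, 174, 186, 189, 201, 216]

Fragments:
  [0,7): 7 bp
  [7,19): 12 bp
  [19,25): 6 bp
  [25,39): 14 bp
  [39,52): 13 bp
  [52,55): 3 bp
  [55,72): 17 bp
  [72,73): 1 bp
  [73,88): 15 bp
  [88,96): 8 bp
  [96,107): 11 bp
  [107,120): 13 bp
  [120,134): 14 bp
  [134,147): 13 bp
  [147,161): 14 bp
  [161,169): 8 bp
  [169,174): 5 bp
  [174,186): 12 bp
  [186,189): 3 bp
  [189,201): 12 bp
  [201,216): 15 bp
  [216,220): 4 bp

[1,3,3,4,5,6,7,8,8,11,12,12,12,13,13,13,14,14,14,15,15,17]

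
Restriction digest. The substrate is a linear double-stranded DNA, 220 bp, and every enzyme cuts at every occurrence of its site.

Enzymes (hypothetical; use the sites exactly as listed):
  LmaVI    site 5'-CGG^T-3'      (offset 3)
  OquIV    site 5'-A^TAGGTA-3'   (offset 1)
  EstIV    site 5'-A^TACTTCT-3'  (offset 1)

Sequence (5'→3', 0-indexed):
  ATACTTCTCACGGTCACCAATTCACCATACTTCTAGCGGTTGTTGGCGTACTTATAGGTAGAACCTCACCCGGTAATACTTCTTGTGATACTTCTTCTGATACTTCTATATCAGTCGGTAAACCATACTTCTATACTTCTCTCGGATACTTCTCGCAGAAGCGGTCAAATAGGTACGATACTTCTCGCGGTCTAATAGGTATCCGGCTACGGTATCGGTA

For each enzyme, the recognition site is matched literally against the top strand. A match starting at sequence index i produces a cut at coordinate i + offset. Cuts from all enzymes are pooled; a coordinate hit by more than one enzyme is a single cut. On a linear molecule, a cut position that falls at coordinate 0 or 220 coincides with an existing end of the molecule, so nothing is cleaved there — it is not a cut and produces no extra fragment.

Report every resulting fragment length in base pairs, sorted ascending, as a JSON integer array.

Scan for sites:
  LmaVI CGGT/3: at [10, 36, 70, 115, 161, 187, 209, 215] ⇒ [13, 39, 73, 118, 164, 190, 212, 218]
  OquIV ATAGGTA/1: at [53, 168, 194] ⇒ [54, 169, 195]
  EstIV ATACTTCT/1: at [0, 26, 75, 87, 99, 124, 132, 145, 177] ⇒ [1, 27, 76, 88, 100, 125, 133, 146, 178]

All cut coordinates (distinct, sorted): [1, 13, 27, 39, 54, 73, 76, 88, 100, 118, 125, 133, 146, 164, 169, 178, 190, 195, 212, 218]

Fragment lengths:
  [0,1): 1 bp
  [1,13): 12 bp
  [13,27): 14 bp
  [27,39): 12 bp
  [39,54): 15 bp
  [54,73): 19 bp
  [73,76): 3 bp
  [76,88): 12 bp
  [88,100): 12 bp
  [100,118): 18 bp
  [118,125): 7 bp
  [125,133): 8 bp
  [133,146): 13 bp
  [146,164): 18 bp
  [164,169): 5 bp
  [169,178): 9 bp
  [178,190): 12 bp
  [190,195): 5 bp
  [195,212): 17 bp
  [212,218): 6 bp
  [218,220): 2 bp

[1,2,3,5,5,6,7,8,9,12,12,12,12,12,13,14,15,17,18,18,19]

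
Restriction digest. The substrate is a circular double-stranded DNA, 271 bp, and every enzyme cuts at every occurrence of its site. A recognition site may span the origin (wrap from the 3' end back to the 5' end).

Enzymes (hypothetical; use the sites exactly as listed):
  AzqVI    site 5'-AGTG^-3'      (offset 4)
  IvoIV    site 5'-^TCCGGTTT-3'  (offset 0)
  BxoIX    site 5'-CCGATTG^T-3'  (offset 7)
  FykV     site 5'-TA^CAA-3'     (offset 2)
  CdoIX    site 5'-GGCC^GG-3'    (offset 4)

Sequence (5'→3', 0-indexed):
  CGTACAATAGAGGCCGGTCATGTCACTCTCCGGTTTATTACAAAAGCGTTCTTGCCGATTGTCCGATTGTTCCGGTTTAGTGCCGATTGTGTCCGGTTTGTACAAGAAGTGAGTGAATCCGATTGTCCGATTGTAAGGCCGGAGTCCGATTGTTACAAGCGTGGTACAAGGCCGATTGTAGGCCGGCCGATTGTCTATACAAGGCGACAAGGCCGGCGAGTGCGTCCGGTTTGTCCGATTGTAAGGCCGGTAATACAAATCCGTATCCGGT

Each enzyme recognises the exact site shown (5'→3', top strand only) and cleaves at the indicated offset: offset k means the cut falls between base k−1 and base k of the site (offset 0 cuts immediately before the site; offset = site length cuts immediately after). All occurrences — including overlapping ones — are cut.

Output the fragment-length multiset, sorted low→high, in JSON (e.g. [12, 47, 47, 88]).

[1,2,2,3,4,6,6,7,7,7,7,8,8,8,9,9,10,11,11,11,12,12,12,12,13,15,17,20,21]

Site scan:
  AzqVI AGTG/4: at [78, 107, 111, 218] ⇒ [82, 111, 115, 222]
  IvoIV TCCGGTTT/0: at [28, 70, 91, 224] ⇒ [28, 70, 91, 224]
  BxoIX CCGATTGT/7: at [54, 62, 82, 118, 126, 145, 171, 186, 234] ⇒ [61, 69, 89, 125, 133, 152, 178, 193, 241]
  FykV TACAA/2: at [2, 38, 100, 153, 164, 197, 253] ⇒ [4, 40, 102, 155, 166, 199, 255]
  CdoIX GGCCGG/4: at [11, 136, 180, 210, 244] ⇒ [15, 140, 184, 214, 248]

Pooled cuts: [4, 15, 28, 40, 61, 69, 70, 82, 89, 91, 102, 111, 115, 125, 133, 140, 152, 155, 166, 178, 184, 193, 199, 214, 222, 224, 241, 248, 255]

Fragment lengths:
  4→15: 11 bp
  15→28: 13 bp
  28→40: 12 bp
  40→61: 21 bp
  61→69: 8 bp
  69→70: 1 bp
  70→82: 12 bp
  82→89: 7 bp
  89→91: 2 bp
  91→102: 11 bp
  102→111: 9 bp
  111→115: 4 bp
  115→125: 10 bp
  125→133: 8 bp
  133→140: 7 bp
  140→152: 12 bp
  152→155: 3 bp
  155→166: 11 bp
  166→178: 12 bp
  178→184: 6 bp
  184→193: 9 bp
  193→199: 6 bp
  199→214: 15 bp
  214→222: 8 bp
  222→224: 2 bp
  224→241: 17 bp
  241→248: 7 bp
  248→255: 7 bp
  255→4 (wrap): 271-255+4 = 20 bp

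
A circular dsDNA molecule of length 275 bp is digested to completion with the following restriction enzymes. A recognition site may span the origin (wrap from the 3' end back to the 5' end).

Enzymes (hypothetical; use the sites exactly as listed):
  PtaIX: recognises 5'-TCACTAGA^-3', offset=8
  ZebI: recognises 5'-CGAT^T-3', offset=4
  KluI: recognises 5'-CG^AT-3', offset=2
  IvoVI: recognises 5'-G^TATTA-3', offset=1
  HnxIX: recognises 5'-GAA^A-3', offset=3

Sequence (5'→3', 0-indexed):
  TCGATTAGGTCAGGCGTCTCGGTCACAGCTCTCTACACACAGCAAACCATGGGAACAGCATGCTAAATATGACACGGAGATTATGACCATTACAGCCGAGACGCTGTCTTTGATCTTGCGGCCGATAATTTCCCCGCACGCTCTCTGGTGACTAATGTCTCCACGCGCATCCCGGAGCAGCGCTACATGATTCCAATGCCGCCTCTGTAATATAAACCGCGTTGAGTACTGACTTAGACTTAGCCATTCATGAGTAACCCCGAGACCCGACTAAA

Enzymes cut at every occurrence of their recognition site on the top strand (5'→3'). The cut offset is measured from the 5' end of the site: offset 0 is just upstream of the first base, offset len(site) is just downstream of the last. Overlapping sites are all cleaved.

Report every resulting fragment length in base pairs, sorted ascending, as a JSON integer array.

[2,119,154]

Per-enzyme occurrences:
  PtaIX (TCACTAGA, off=8): no sites
  ZebI CGATT/4: at [1] ⇒ [5]
  KluI CGAT/2: at [1, 122] ⇒ [3, 124]
  IvoVI (GTATTA, off=1): no sites
  HnxIX (GAAA, off=3): no sites

All cut coordinates (distinct, sorted): [3, 5, 124]

Fragment lengths:
  3→5: 2 bp
  5→124: 119 bp
  124→3 (wrap): 275-124+3 = 154 bp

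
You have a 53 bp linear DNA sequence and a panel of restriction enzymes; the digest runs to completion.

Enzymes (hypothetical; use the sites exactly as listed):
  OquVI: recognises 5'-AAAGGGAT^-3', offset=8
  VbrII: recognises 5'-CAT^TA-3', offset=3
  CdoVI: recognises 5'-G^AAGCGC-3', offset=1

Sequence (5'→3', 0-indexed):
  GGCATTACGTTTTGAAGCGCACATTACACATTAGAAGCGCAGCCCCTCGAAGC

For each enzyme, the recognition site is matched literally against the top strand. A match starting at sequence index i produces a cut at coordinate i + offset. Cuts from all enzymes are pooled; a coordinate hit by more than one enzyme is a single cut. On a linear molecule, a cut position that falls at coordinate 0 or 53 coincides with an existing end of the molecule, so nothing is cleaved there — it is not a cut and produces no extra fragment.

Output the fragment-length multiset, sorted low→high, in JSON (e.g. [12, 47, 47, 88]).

[3,5,7,9,10,19]

Per-enzyme occurrences:
  OquVI (AAAGGGAT, off=8): no sites
  VbrII CATTA/3: at [2, 21, 28] ⇒ [5, 24, 31]
  CdoVI GAAGCGC/1: at [13, 33] ⇒ [14, 34]

Pooled cuts: [5, 14, 24, 31, 34]

Fragment lengths:
  [0,5): 5 bp
  [5,14): 9 bp
  [14,24): 10 bp
  [24,31): 7 bp
  [31,34): 3 bp
  [34,53): 19 bp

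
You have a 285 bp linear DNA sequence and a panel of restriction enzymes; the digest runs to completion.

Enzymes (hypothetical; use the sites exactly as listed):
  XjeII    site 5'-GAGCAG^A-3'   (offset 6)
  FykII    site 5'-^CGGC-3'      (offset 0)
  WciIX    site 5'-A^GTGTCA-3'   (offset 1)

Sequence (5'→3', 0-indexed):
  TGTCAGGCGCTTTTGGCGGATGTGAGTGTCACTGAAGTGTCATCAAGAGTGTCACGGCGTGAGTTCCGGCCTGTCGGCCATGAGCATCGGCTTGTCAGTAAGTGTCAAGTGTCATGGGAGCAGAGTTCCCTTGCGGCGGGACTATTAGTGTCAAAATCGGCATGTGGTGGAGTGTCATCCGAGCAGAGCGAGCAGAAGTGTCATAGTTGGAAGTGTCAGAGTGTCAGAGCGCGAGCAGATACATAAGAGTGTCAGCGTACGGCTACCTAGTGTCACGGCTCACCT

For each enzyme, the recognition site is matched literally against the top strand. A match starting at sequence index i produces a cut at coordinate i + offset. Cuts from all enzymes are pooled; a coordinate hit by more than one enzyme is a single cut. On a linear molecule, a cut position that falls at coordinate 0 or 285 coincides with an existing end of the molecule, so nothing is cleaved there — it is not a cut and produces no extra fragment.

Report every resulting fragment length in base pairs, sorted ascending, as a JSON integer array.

[2,6,6,7,8,8,9,10,10,10,10,10,11,11,12,12,13,14,14,14,15,15,15,18,25]

Scan for sites:
  XjeII GAGCAGA/6: at [117, 180, 189, 232] ⇒ [123, 186, 195, 238]
  FykII CGGC/0: at [54, 66, 74, 87, 133, 157, 259, 275] ⇒ [54, 66, 74, 87, 133, 157, 259, 275]
  WciIX AGTGTCA/1: at [24, 35, 47, 100, 107, 146, 170, 196, 211, 219, 247, 268] ⇒ [25, 36, 48, 101, 108, 147, 171, 197, 212, 220, 248, 269]

Pooled cuts: [25, 36, 48, 54, 66, 74, 87, 101, 108, 123, 133, 147, 157, 171, 186, 195, 197, 212, 220, 238, 248, 259, 269, 275]

Fragment lengths:
  [0,25): 25 bp
  [25,36): 11 bp
  [36,48): 12 bp
  [48,54): 6 bp
  [54,66): 12 bp
  [66,74): 8 bp
  [74,87): 13 bp
  [87,101): 14 bp
  [101,108): 7 bp
  [108,123): 15 bp
  [123,133): 10 bp
  [133,147): 14 bp
  [147,157): 10 bp
  [157,171): 14 bp
  [171,186): 15 bp
  [186,195): 9 bp
  [195,197): 2 bp
  [197,212): 15 bp
  [212,220): 8 bp
  [220,238): 18 bp
  [238,248): 10 bp
  [248,259): 11 bp
  [259,269): 10 bp
  [269,275): 6 bp
  [275,285): 10 bp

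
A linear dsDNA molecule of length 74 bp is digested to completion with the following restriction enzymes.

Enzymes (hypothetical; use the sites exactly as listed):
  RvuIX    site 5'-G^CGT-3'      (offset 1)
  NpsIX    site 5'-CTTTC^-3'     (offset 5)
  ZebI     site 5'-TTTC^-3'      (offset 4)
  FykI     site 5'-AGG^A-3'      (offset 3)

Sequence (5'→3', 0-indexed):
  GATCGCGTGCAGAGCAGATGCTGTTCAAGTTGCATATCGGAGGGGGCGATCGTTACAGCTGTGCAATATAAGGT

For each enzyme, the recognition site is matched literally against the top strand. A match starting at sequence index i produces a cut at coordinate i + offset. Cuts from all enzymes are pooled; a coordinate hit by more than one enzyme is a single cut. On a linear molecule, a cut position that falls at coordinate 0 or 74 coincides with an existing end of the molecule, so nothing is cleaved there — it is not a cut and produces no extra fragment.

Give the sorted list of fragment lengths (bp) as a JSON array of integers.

Per-enzyme occurrences:
  RvuIX GCGT/1: at [4] ⇒ [5]
  NpsIX (CTTTC, off=5): no sites
  ZebI (TTTC, off=4): no sites
  FykI (AGGA, off=3): no sites

Pooled cuts: [5]

Fragments:
  [0,5): 5 bp
  [5,74): 69 bp

[5,69]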